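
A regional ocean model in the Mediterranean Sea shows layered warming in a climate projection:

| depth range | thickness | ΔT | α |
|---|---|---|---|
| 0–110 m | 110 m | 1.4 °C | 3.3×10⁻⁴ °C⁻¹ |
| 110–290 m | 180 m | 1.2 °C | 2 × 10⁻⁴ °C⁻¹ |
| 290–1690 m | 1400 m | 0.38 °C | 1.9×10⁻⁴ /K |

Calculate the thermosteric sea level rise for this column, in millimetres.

195 mm of thermosteric rise

1.4 × 110 × 3.3×10⁻⁴ = 0.05082 m
180 × 1.2 × 2×10⁻⁴ = 0.04320 m
Layer 3: 1400 × 0.38 × 1.9×10⁻⁴ = 0.10108 m
Δh = 0.05082 + 0.04320 + 0.10108 = 0.19510 m ≈ 195 mm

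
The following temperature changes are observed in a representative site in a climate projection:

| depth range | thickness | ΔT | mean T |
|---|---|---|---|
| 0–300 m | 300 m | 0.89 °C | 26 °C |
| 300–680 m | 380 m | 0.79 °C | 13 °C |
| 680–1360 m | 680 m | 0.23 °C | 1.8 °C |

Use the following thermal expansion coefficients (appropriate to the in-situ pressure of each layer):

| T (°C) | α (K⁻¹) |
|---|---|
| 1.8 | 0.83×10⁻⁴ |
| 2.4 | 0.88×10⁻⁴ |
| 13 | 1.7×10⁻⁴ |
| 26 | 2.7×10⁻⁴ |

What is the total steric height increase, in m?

Layer 1 at 26 °C → α = 2.7×10⁻⁴ K⁻¹
Layer 2 at 13 °C → α = 1.7×10⁻⁴ K⁻¹
Layer 3 at 1.8 °C → α = 0.83×10⁻⁴ K⁻¹
0–300 m: 2.7×10⁻⁴ × 0.89 × 300 = 0.07209 m
0.79 × 380 × 1.7×10⁻⁴ = 0.051034 m
Layer 3: 0.83×10⁻⁴ × 680 × 0.23 = 0.0129812 m
Δh = 0.07209 + 0.051034 + 0.0129812 = 0.1361052 m

0.136 m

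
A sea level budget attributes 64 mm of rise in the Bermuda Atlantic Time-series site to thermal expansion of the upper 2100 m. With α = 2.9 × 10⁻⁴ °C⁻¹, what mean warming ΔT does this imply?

0.105 °C

ΔT = Δh/(αH) = 0.064 / (2.9×10⁻⁴ × 2100) ≈ 0.1051 °C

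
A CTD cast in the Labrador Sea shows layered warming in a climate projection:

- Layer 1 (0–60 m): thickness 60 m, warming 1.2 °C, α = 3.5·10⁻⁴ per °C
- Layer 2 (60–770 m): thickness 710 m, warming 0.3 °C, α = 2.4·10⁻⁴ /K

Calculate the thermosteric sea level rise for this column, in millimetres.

Layer 1: 60 × 1.2 × 3.5×10⁻⁴ = 0.02520 m
Layer 2: 0.3 × 710 × 2.4×10⁻⁴ = 0.05112 m
Δh = 0.02520 + 0.05112 = 0.07632 m ≈ 76.3 mm

76.3 mm of thermosteric rise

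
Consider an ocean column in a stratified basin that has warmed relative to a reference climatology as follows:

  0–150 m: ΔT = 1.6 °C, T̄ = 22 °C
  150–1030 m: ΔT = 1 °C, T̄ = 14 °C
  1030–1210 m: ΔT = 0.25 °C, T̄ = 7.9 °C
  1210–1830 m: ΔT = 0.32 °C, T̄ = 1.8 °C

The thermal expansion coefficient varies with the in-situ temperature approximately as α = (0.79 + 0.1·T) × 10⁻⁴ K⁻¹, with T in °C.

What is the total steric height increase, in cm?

Δh = 29 cm

Layer 1: α = (0.79 + 0.1×22)×10⁻⁴ = 2.99×10⁻⁴ K⁻¹
Layer 2: α = (0.79 + 0.1×14)×10⁻⁴ = 2.19×10⁻⁴ K⁻¹
Layer 3: α = (0.79 + 0.1×7.9)×10⁻⁴ = 1.58×10⁻⁴ K⁻¹
Layer 4: α = (0.79 + 0.1×1.8)×10⁻⁴ = 0.97×10⁻⁴ K⁻¹
0–150 m: 1.6 × 2.99×10⁻⁴ × 150 = 0.07176 m
880 × 1 × 2.19×10⁻⁴ = 0.19272 m
180 × 1.58×10⁻⁴ × 0.25 = 0.00711 m
Layer 4: 620 × 0.32 × 0.97×10⁻⁴ = 0.0192448 m
Δh = 0.07176 + 0.19272 + 0.00711 + 0.0192448 = 0.2908348 m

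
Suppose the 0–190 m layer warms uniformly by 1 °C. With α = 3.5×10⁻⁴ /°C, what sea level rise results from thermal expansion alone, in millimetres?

Δh = αΔT·H = 3.5×10⁻⁴ × 1 × 190 = 0.06650 m

67 mm of thermosteric rise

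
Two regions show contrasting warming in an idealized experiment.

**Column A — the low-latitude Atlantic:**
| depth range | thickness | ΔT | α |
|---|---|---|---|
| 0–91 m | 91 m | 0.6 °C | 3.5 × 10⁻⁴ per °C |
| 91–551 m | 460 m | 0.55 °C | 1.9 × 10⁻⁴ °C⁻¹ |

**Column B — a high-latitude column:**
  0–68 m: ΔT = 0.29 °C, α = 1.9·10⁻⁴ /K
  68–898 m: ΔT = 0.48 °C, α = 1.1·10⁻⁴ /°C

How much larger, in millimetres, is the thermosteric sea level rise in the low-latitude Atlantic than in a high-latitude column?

Δh_A − Δh_B ≈ 20 mm

A 0–91 m: 91 × 3.5×10⁻⁴ × 0.6 = 0.01911 m
A 1.9×10⁻⁴ × 460 × 0.55 = 0.04807 m
A total: 0.06718 m
B Layer 1: 68 × 1.9×10⁻⁴ × 0.29 = 0.0037468 m
B 68–898 m: 1.1×10⁻⁴ × 830 × 0.48 = 0.043824 m
B total: 0.0475708 m
Difference: 0.06718 − 0.0475708 = 0.0196092 m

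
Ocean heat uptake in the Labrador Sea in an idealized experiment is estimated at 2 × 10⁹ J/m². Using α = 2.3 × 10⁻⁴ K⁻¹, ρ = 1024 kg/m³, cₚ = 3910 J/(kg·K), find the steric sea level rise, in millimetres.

Δh = αQ/(ρcₚ) = 2.3×10⁻⁴ × 2×10⁹ / (1024 × 3910) ≈ 0.11489 m

about 110 mm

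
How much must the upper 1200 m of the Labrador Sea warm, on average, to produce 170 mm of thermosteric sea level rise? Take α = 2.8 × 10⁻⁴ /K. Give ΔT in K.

0.506 K

ΔT = Δh/(αH) = 0.17 / (2.8×10⁻⁴ × 1200) ≈ 0.5060 K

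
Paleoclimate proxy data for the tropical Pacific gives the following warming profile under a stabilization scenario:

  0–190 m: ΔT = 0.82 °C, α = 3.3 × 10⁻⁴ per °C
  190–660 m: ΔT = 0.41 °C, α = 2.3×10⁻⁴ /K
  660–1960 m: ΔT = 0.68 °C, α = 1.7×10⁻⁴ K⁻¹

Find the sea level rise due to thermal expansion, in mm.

3.3×10⁻⁴ × 0.82 × 190 = 0.051414 m
190–660 m: 470 × 2.3×10⁻⁴ × 0.41 = 0.044321 m
660–1960 m: 0.68 × 1300 × 1.7×10⁻⁴ = 0.15028 m
Δh = 0.051414 + 0.044321 + 0.15028 = 0.246015 m ≈ 246 mm

246 mm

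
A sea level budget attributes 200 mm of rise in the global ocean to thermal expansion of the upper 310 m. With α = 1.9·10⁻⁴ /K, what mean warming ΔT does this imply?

3.40 K

ΔT = Δh/(αH) = 0.2 / (1.9×10⁻⁴ × 310) ≈ 3.396 K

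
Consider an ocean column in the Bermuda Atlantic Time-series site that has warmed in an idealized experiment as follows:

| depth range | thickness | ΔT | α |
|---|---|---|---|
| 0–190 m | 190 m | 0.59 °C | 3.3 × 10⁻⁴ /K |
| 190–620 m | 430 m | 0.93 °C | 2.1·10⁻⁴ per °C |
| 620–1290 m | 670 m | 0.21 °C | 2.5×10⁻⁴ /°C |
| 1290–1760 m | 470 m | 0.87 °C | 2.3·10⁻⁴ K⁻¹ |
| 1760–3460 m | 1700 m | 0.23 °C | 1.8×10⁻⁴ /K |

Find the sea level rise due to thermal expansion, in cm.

Δh ≈ 32 cm

Layer 1: 0.59 × 3.3×10⁻⁴ × 190 = 0.036993 m
Layer 2: 430 × 0.93 × 2.1×10⁻⁴ = 0.083979 m
620–1290 m: 2.5×10⁻⁴ × 670 × 0.21 = 0.035175 m
2.3×10⁻⁴ × 0.87 × 470 = 0.094047 m
Layer 5: 1.8×10⁻⁴ × 0.23 × 1700 = 0.07038 m
Δh = 0.036993 + 0.083979 + 0.035175 + 0.094047 + 0.07038 = 0.320574 m ≈ 32 cm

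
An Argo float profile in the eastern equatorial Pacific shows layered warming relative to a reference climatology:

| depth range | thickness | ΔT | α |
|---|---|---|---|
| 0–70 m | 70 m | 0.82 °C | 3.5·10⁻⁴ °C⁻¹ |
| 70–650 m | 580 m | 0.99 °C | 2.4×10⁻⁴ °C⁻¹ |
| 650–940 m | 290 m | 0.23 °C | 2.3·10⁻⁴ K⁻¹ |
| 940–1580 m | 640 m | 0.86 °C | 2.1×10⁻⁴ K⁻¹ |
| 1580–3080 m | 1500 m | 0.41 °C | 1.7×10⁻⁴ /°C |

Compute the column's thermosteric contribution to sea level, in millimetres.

Layer 1: 3.5×10⁻⁴ × 70 × 0.82 = 0.02009 m
70–650 m: 2.4×10⁻⁴ × 580 × 0.99 = 0.137808 m
Layer 3: 2.3×10⁻⁴ × 0.23 × 290 = 0.015341 m
Layer 4: 640 × 0.86 × 2.1×10⁻⁴ = 0.115584 m
1500 × 0.41 × 1.7×10⁻⁴ = 0.10455 m
Δh = 0.02009 + 0.137808 + 0.015341 + 0.115584 + 0.10455 = 0.393373 m

about 390 mm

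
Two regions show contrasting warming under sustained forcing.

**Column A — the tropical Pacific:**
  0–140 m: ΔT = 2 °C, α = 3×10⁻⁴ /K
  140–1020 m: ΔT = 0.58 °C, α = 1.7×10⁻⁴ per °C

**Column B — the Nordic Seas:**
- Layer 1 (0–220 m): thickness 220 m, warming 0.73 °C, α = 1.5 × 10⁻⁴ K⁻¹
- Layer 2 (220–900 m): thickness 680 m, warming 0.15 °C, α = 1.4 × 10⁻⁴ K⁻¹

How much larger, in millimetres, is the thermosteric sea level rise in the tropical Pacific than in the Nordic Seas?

A Layer 1: 140 × 3×10⁻⁴ × 2 = 0.08400 m
A Layer 2: 1.7×10⁻⁴ × 0.58 × 880 = 0.086768 m
A total: 0.170768 m
B Layer 1: 0.73 × 220 × 1.5×10⁻⁴ = 0.02409 m
B Layer 2: 1.4×10⁻⁴ × 0.15 × 680 = 0.01428 m
B total: 0.03837 m
Difference: 0.170768 − 0.03837 = 0.132398 m

132 mm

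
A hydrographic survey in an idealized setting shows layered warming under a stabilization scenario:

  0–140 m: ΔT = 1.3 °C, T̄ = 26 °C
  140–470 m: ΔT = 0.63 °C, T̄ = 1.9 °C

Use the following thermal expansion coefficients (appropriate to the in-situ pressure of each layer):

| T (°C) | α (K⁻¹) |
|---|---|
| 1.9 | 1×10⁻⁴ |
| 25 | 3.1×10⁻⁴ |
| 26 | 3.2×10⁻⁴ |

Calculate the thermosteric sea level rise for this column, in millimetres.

Layer 1 at 26 °C → α = 3.2×10⁻⁴ K⁻¹
Layer 2 at 1.9 °C → α = 1×10⁻⁴ K⁻¹
0–140 m: 140 × 3.2×10⁻⁴ × 1.3 = 0.05824 m
330 × 0.63 × 1×10⁻⁴ = 0.02079 m
Δh = 0.05824 + 0.02079 = 0.07903 m

79 mm of thermosteric rise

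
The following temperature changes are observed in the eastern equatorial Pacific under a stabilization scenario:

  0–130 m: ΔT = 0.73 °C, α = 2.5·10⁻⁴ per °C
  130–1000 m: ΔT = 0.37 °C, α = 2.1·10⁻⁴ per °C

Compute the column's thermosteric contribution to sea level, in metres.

130 × 2.5×10⁻⁴ × 0.73 = 0.023725 m
130–1000 m: 870 × 2.1×10⁻⁴ × 0.37 = 0.067599 m
Δh = 0.023725 + 0.067599 = 0.091324 m ≈ 0.0913 m

about 0.0913 m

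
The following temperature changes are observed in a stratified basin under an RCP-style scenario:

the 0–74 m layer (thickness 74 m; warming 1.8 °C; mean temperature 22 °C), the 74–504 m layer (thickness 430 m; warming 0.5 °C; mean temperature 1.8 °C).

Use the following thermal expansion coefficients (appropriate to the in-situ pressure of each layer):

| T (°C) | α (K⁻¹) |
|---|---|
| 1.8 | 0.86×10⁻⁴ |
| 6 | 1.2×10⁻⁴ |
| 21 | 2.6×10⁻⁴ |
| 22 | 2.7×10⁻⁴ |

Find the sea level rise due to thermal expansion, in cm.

Layer 1 at 22 °C → α = 2.7×10⁻⁴ K⁻¹
Layer 2 at 1.8 °C → α = 0.86×10⁻⁴ K⁻¹
1.8 × 74 × 2.7×10⁻⁴ = 0.035964 m
74–504 m: 0.86×10⁻⁴ × 0.5 × 430 = 0.01849 m
Δh = 0.035964 + 0.01849 = 0.054454 m ≈ 5.45 cm

Δh = 5.45 cm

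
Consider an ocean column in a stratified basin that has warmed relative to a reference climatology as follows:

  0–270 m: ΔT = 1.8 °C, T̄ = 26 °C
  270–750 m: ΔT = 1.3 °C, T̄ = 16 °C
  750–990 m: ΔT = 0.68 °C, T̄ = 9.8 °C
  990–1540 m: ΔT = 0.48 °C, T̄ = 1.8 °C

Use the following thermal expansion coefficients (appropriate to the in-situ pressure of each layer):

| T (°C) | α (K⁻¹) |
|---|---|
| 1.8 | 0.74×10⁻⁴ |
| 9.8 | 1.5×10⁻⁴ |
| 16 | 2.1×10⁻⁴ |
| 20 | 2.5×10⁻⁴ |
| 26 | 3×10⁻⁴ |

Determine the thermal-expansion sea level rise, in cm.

about 32.1 cm

Layer 1 at 26 °C → α = 3×10⁻⁴ K⁻¹
Layer 2 at 16 °C → α = 2.1×10⁻⁴ K⁻¹
Layer 3 at 9.8 °C → α = 1.5×10⁻⁴ K⁻¹
Layer 4 at 1.8 °C → α = 0.74×10⁻⁴ K⁻¹
3×10⁻⁴ × 270 × 1.8 = 0.14580 m
Layer 2: 2.1×10⁻⁴ × 1.3 × 480 = 0.13104 m
750–990 m: 1.5×10⁻⁴ × 0.68 × 240 = 0.02448 m
550 × 0.48 × 0.74×10⁻⁴ = 0.019536 m
Δh = 0.14580 + 0.13104 + 0.02448 + 0.019536 = 0.320856 m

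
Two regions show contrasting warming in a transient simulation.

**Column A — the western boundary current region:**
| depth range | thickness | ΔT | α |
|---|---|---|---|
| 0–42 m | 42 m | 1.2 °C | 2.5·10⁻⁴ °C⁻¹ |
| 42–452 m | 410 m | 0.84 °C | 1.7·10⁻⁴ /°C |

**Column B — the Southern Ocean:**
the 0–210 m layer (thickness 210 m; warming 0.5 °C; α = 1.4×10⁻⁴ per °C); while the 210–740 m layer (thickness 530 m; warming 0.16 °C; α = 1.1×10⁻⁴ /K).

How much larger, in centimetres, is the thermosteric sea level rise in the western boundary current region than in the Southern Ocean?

A 0–42 m: 42 × 2.5×10⁻⁴ × 1.2 = 0.01260 m
A 0.84 × 1.7×10⁻⁴ × 410 = 0.058548 m
A total: 0.071148 m
B 0–210 m: 210 × 1.4×10⁻⁴ × 0.5 = 0.01470 m
B 530 × 1.1×10⁻⁴ × 0.16 = 0.009328 m
B total: 0.024028 m
Difference: 0.071148 − 0.024028 = 0.04712 m

Δh_A − Δh_B ≈ 4.71 cm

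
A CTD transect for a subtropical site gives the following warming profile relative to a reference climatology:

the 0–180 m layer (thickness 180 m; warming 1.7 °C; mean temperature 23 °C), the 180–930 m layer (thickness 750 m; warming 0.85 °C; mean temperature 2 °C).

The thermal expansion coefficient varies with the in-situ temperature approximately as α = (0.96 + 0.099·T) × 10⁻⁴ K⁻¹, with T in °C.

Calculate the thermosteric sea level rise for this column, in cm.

Layer 1: α = (0.96 + 0.099×23)×10⁻⁴ = 3.237×10⁻⁴ K⁻¹
Layer 2: α = (0.96 + 0.099×2)×10⁻⁴ = 1.158×10⁻⁴ K⁻¹
1.7 × 180 × 3.237×10⁻⁴ = 0.0990522 m
1.158×10⁻⁴ × 0.85 × 750 = 0.0738225 m
Δh = 0.0990522 + 0.0738225 = 0.1728747 m

Δh = 17.3 cm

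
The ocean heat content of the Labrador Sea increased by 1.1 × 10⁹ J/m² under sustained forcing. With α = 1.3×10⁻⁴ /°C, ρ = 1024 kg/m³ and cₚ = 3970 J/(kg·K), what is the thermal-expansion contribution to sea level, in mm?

Δh = αQ/(ρcₚ) = 1.3×10⁻⁴ × 1.1×10⁹ / (1024 × 3970) ≈ 0.035176 m

35.2 mm of thermosteric rise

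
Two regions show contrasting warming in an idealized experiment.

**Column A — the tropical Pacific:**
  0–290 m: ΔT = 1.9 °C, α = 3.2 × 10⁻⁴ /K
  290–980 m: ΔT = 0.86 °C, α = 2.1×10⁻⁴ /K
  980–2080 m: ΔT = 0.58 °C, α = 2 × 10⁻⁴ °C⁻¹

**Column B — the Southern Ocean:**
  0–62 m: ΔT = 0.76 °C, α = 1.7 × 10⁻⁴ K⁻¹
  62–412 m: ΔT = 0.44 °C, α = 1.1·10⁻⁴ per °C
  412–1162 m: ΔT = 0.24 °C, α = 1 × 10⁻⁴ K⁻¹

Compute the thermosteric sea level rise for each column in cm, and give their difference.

Δh_A ≈ 42.9 cm, Δh_B ≈ 4.30 cm; difference ≈ 38.6 cm

A Layer 1: 3.2×10⁻⁴ × 1.9 × 290 = 0.17632 m
A 0.86 × 690 × 2.1×10⁻⁴ = 0.124614 m
A Layer 3: 1100 × 0.58 × 2×10⁻⁴ = 0.12760 m
A total: 0.428534 m
B Layer 1: 0.76 × 62 × 1.7×10⁻⁴ = 0.0080104 m
B Layer 2: 0.44 × 350 × 1.1×10⁻⁴ = 0.01694 m
B 412–1162 m: 1×10⁻⁴ × 0.24 × 750 = 0.01800 m
B total: 0.0429504 m
Difference: 0.428534 − 0.0429504 = 0.3855836 m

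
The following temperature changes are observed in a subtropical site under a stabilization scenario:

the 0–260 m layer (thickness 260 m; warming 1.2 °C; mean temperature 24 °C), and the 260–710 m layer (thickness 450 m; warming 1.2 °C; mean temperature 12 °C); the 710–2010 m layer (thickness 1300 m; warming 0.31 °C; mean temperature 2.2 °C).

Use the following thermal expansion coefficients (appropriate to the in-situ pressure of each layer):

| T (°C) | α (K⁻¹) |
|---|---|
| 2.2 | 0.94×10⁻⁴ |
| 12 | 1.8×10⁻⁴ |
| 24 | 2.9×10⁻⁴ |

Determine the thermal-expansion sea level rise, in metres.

0.226 m

Layer 1 at 24 °C → α = 2.9×10⁻⁴ K⁻¹
Layer 2 at 12 °C → α = 1.8×10⁻⁴ K⁻¹
Layer 3 at 2.2 °C → α = 0.94×10⁻⁴ K⁻¹
Layer 1: 260 × 2.9×10⁻⁴ × 1.2 = 0.09048 m
260–710 m: 450 × 1.2 × 1.8×10⁻⁴ = 0.09720 m
1300 × 0.94×10⁻⁴ × 0.31 = 0.037882 m
Δh = 0.09048 + 0.09720 + 0.037882 = 0.225562 m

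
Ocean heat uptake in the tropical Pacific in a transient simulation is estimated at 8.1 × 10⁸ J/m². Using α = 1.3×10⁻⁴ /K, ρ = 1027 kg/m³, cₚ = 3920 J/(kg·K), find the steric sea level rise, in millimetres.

Δh ≈ 26.2 mm

Δh = αQ/(ρcₚ) = 1.3×10⁻⁴ × 8.1×10⁸ / (1027 × 3920) ≈ 0.026156 m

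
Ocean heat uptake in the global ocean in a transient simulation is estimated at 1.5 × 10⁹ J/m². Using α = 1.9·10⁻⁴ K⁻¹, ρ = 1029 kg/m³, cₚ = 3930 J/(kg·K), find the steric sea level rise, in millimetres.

Δh = 70.5 mm

Δh = αQ/(ρcₚ) = 1.9×10⁻⁴ × 1.5×10⁹ / (1029 × 3930) ≈ 0.070475 m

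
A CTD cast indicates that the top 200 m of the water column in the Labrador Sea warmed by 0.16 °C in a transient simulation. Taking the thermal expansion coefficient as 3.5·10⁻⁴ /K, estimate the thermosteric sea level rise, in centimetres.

Δh = αΔT·H = 3.5×10⁻⁴ × 0.16 × 200 = 0.01120 m

1.1 cm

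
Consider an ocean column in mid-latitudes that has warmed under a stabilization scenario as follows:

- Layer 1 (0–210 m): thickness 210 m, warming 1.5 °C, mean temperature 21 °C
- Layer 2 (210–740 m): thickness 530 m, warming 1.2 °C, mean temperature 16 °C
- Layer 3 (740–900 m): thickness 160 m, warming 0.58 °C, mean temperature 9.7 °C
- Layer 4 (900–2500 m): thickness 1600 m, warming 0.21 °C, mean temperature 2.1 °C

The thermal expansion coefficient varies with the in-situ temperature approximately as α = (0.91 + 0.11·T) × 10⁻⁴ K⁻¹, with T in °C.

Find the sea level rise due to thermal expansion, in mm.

330 mm of thermosteric rise

Layer 1: α = (0.91 + 0.11×21)×10⁻⁴ = 3.22×10⁻⁴ K⁻¹
Layer 2: α = (0.91 + 0.11×16)×10⁻⁴ = 2.67×10⁻⁴ K⁻¹
Layer 3: α = (0.91 + 0.11×9.7)×10⁻⁴ = 1.977×10⁻⁴ K⁻¹
Layer 4: α = (0.91 + 0.11×2.1)×10⁻⁴ = 1.141×10⁻⁴ K⁻¹
Layer 1: 3.22×10⁻⁴ × 210 × 1.5 = 0.10143 m
210–740 m: 1.2 × 530 × 2.67×10⁻⁴ = 0.169812 m
740–900 m: 0.58 × 160 × 1.977×10⁻⁴ = 0.01834656 m
1.141×10⁻⁴ × 0.21 × 1600 = 0.0383376 m
Δh = 0.10143 + 0.169812 + 0.01834656 + 0.0383376 = 0.32792616 m ≈ 330 mm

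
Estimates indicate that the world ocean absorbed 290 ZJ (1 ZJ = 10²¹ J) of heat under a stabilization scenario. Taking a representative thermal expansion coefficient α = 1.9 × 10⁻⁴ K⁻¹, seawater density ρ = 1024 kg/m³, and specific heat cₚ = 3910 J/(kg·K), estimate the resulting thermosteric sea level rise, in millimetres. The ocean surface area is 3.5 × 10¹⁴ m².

Per unit area: Q = 290×10²¹ / (3.5×10¹⁴) ≈ 8.286×10⁸ J/m²
Δh = αQ/(ρcₚ) = 1.9×10⁻⁴ × 8.286×10⁸ / (1024 × 3910) ≈ 0.039321 m

39 mm of thermosteric rise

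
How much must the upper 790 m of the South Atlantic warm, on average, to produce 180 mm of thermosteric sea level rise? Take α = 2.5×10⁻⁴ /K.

0.911 °C

ΔT = Δh/(αH) = 0.18 / (2.5×10⁻⁴ × 790) ≈ 0.9114 °C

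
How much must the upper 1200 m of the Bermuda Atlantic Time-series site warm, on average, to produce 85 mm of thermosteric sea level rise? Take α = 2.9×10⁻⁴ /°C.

ΔT = Δh/(αH) = 0.085 / (2.9×10⁻⁴ × 1200) ≈ 0.2443 °C

ΔT ≈ 0.244 °C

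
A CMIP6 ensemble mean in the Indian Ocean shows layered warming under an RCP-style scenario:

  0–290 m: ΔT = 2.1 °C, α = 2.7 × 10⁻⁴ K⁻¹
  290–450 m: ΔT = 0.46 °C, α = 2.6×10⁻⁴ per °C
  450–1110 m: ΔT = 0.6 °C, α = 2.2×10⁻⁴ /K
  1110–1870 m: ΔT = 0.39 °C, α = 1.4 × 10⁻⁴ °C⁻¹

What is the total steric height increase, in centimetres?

Layer 1: 2.7×10⁻⁴ × 2.1 × 290 = 0.16443 m
Layer 2: 2.6×10⁻⁴ × 160 × 0.46 = 0.019136 m
450–1110 m: 2.2×10⁻⁴ × 660 × 0.6 = 0.08712 m
Layer 4: 0.39 × 760 × 1.4×10⁻⁴ = 0.041496 m
Δh = 0.16443 + 0.019136 + 0.08712 + 0.041496 = 0.312182 m ≈ 31.2 cm

about 31.2 cm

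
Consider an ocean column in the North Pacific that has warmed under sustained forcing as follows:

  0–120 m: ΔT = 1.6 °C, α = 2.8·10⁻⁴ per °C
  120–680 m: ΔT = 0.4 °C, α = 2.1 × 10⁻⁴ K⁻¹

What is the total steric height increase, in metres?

120 × 1.6 × 2.8×10⁻⁴ = 0.05376 m
Layer 2: 2.1×10⁻⁴ × 560 × 0.4 = 0.04704 m
Δh = 0.05376 + 0.04704 = 0.10080 m

Δh ≈ 0.101 m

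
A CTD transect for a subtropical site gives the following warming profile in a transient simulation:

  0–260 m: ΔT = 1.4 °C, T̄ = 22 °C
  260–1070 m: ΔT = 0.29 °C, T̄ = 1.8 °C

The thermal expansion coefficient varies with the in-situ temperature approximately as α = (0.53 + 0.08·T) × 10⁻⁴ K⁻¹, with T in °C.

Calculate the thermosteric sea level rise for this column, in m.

about 0.0992 m

Layer 1: α = (0.53 + 0.08×22)×10⁻⁴ = 2.29×10⁻⁴ K⁻¹
Layer 2: α = (0.53 + 0.08×1.8)×10⁻⁴ = 0.674×10⁻⁴ K⁻¹
0–260 m: 1.4 × 2.29×10⁻⁴ × 260 = 0.083356 m
Layer 2: 810 × 0.674×10⁻⁴ × 0.29 = 0.01583226 m
Δh = 0.083356 + 0.01583226 = 0.09918826 m ≈ 0.0992 m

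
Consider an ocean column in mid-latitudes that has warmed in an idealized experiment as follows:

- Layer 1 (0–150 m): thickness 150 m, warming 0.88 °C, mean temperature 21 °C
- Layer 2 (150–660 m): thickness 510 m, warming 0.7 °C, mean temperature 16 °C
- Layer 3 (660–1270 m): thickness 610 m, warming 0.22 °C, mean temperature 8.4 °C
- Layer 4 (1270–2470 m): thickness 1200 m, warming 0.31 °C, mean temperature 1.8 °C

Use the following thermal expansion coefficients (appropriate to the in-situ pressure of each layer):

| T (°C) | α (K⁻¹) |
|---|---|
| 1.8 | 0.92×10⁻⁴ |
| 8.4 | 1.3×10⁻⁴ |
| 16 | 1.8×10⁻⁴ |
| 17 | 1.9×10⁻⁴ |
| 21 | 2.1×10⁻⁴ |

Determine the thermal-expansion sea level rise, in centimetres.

Layer 1 at 21 °C → α = 2.1×10⁻⁴ K⁻¹
Layer 2 at 16 °C → α = 1.8×10⁻⁴ K⁻¹
Layer 3 at 8.4 °C → α = 1.3×10⁻⁴ K⁻¹
Layer 4 at 1.8 °C → α = 0.92×10⁻⁴ K⁻¹
Layer 1: 2.1×10⁻⁴ × 0.88 × 150 = 0.02772 m
Layer 2: 510 × 1.8×10⁻⁴ × 0.7 = 0.06426 m
660–1270 m: 0.22 × 1.3×10⁻⁴ × 610 = 0.017446 m
1270–2470 m: 0.31 × 1200 × 0.92×10⁻⁴ = 0.034224 m
Δh = 0.02772 + 0.06426 + 0.017446 + 0.034224 = 0.14365 m ≈ 14 cm

14 cm of thermosteric rise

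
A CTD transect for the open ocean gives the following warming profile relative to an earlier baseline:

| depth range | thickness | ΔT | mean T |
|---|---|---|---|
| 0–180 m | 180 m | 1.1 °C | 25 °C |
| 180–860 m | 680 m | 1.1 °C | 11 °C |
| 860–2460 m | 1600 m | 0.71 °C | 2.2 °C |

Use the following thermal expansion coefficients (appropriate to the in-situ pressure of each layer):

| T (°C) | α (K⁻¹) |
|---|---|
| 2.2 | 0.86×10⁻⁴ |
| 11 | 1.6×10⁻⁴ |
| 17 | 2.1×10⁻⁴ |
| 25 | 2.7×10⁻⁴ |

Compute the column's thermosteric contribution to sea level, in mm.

about 271 mm

Layer 1 at 25 °C → α = 2.7×10⁻⁴ K⁻¹
Layer 2 at 11 °C → α = 1.6×10⁻⁴ K⁻¹
Layer 3 at 2.2 °C → α = 0.86×10⁻⁴ K⁻¹
Layer 1: 180 × 2.7×10⁻⁴ × 1.1 = 0.05346 m
Layer 2: 1.6×10⁻⁴ × 1.1 × 680 = 0.11968 m
860–2460 m: 1600 × 0.86×10⁻⁴ × 0.71 = 0.097696 m
Δh = 0.05346 + 0.11968 + 0.097696 = 0.270836 m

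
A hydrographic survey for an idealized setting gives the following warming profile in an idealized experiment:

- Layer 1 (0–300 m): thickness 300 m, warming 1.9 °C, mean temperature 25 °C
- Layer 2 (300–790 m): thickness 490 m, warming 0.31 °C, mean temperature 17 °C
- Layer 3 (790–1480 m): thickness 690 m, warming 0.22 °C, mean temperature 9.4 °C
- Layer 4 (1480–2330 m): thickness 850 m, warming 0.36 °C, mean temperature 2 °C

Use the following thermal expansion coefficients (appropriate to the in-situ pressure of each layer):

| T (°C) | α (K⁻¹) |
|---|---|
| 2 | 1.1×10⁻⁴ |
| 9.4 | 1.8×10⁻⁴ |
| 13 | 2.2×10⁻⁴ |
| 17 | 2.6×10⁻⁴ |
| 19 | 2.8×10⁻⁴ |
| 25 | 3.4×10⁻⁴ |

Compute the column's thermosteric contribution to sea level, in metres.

about 0.294 m

Layer 1 at 25 °C → α = 3.4×10⁻⁴ K⁻¹
Layer 2 at 17 °C → α = 2.6×10⁻⁴ K⁻¹
Layer 3 at 9.4 °C → α = 1.8×10⁻⁴ K⁻¹
Layer 4 at 2 °C → α = 1.1×10⁻⁴ K⁻¹
3.4×10⁻⁴ × 300 × 1.9 = 0.19380 m
0.31 × 490 × 2.6×10⁻⁴ = 0.039494 m
1.8×10⁻⁴ × 0.22 × 690 = 0.027324 m
0.36 × 1.1×10⁻⁴ × 850 = 0.03366 m
Δh = 0.19380 + 0.039494 + 0.027324 + 0.03366 = 0.294278 m ≈ 0.294 m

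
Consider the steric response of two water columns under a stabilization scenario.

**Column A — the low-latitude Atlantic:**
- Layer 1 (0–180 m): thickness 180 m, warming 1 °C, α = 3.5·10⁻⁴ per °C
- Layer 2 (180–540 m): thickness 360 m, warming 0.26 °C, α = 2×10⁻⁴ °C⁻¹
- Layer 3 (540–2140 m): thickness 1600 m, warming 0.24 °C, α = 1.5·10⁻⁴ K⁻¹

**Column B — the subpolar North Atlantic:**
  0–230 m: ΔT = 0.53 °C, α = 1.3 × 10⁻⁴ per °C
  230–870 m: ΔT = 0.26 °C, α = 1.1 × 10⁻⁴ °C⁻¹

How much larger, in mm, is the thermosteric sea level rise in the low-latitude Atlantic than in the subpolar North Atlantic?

A 0–180 m: 1 × 3.5×10⁻⁴ × 180 = 0.06300 m
A Layer 2: 0.26 × 2×10⁻⁴ × 360 = 0.01872 m
A 1.5×10⁻⁴ × 0.24 × 1600 = 0.05760 m
A total: 0.13932 m
B 0–230 m: 0.53 × 230 × 1.3×10⁻⁴ = 0.015847 m
B 230–870 m: 640 × 1.1×10⁻⁴ × 0.26 = 0.018304 m
B total: 0.034151 m
Difference: 0.13932 − 0.034151 = 0.105169 m

Δh_A − Δh_B ≈ 110 mm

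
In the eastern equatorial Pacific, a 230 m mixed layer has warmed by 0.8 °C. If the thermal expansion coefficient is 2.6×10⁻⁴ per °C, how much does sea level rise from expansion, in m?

0.0478 m

Δh = αΔT·H = 2.6×10⁻⁴ × 0.8 × 230 = 0.04784 m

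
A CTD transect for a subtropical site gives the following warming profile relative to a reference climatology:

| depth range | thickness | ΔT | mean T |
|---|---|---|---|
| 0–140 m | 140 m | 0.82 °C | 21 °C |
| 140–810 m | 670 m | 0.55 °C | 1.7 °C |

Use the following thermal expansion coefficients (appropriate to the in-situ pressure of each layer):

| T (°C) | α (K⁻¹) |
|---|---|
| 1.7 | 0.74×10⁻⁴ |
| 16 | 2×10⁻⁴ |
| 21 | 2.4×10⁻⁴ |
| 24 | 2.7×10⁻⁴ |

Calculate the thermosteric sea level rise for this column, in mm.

54.8 mm

Layer 1 at 21 °C → α = 2.4×10⁻⁴ K⁻¹
Layer 2 at 1.7 °C → α = 0.74×10⁻⁴ K⁻¹
0–140 m: 0.82 × 2.4×10⁻⁴ × 140 = 0.027552 m
Layer 2: 0.55 × 0.74×10⁻⁴ × 670 = 0.027269 m
Δh = 0.027552 + 0.027269 = 0.054821 m ≈ 54.8 mm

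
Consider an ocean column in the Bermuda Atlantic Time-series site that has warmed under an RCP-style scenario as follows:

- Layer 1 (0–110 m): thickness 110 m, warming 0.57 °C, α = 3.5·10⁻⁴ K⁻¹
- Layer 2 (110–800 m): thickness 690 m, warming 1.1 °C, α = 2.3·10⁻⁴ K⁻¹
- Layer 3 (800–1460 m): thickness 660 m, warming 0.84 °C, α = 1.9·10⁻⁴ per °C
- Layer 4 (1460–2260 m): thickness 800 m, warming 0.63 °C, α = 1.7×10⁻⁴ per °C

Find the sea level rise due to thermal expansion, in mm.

about 390 mm

0–110 m: 3.5×10⁻⁴ × 110 × 0.57 = 0.021945 m
Layer 2: 2.3×10⁻⁴ × 1.1 × 690 = 0.17457 m
800–1460 m: 0.84 × 1.9×10⁻⁴ × 660 = 0.105336 m
800 × 1.7×10⁻⁴ × 0.63 = 0.08568 m
Δh = 0.021945 + 0.17457 + 0.105336 + 0.08568 = 0.387531 m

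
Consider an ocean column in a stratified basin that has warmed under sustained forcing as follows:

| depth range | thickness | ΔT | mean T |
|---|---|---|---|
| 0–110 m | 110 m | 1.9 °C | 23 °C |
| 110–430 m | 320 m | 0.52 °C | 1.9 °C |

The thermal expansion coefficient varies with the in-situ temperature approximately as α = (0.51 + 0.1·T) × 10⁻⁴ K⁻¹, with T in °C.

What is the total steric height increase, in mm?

Layer 1: α = (0.51 + 0.1×23)×10⁻⁴ = 2.81×10⁻⁴ K⁻¹
Layer 2: α = (0.51 + 0.1×1.9)×10⁻⁴ = 0.7×10⁻⁴ K⁻¹
0–110 m: 1.9 × 110 × 2.81×10⁻⁴ = 0.058729 m
Layer 2: 0.7×10⁻⁴ × 0.52 × 320 = 0.011648 m
Δh = 0.058729 + 0.011648 = 0.070377 m ≈ 70.4 mm

Δh ≈ 70.4 mm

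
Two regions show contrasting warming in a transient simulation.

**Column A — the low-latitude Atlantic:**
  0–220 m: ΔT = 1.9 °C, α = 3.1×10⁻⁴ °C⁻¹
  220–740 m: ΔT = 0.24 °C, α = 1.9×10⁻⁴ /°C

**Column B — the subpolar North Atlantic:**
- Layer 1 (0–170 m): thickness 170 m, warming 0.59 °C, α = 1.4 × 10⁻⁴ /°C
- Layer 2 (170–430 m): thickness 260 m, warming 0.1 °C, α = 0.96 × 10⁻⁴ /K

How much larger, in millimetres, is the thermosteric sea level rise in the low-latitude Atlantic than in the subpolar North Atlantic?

A 1.9 × 3.1×10⁻⁴ × 220 = 0.12958 m
A 220–740 m: 0.24 × 1.9×10⁻⁴ × 520 = 0.023712 m
A total: 0.153292 m
B Layer 1: 170 × 0.59 × 1.4×10⁻⁴ = 0.014042 m
B 260 × 0.1 × 0.96×10⁻⁴ = 0.002496 m
B total: 0.016538 m
Difference: 0.153292 − 0.016538 = 0.136754 m

Δh_A − Δh_B ≈ 140 mm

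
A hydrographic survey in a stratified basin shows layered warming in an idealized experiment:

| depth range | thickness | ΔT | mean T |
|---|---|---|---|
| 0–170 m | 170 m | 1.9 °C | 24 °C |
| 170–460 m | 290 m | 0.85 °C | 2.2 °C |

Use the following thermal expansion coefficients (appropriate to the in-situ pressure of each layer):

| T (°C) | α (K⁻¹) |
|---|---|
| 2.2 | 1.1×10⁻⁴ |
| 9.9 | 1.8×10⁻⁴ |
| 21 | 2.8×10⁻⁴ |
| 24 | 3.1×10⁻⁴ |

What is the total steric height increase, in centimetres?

Δh = 12.7 cm

Layer 1 at 24 °C → α = 3.1×10⁻⁴ K⁻¹
Layer 2 at 2.2 °C → α = 1.1×10⁻⁴ K⁻¹
Layer 1: 170 × 3.1×10⁻⁴ × 1.9 = 0.10013 m
170–460 m: 290 × 0.85 × 1.1×10⁻⁴ = 0.027115 m
Δh = 0.10013 + 0.027115 = 0.127245 m ≈ 12.7 cm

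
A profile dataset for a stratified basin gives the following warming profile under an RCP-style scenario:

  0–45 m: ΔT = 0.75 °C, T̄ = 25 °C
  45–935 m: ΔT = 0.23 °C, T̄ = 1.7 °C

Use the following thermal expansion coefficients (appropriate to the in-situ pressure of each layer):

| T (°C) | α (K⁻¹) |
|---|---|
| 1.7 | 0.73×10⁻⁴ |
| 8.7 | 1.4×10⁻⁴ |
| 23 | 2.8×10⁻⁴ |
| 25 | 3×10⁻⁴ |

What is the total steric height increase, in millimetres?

Layer 1 at 25 °C → α = 3×10⁻⁴ K⁻¹
Layer 2 at 1.7 °C → α = 0.73×10⁻⁴ K⁻¹
0–45 m: 3×10⁻⁴ × 45 × 0.75 = 0.010125 m
Layer 2: 0.73×10⁻⁴ × 890 × 0.23 = 0.0149431 m
Δh = 0.010125 + 0.0149431 = 0.0250681 m ≈ 25.1 mm

Δh = 25.1 mm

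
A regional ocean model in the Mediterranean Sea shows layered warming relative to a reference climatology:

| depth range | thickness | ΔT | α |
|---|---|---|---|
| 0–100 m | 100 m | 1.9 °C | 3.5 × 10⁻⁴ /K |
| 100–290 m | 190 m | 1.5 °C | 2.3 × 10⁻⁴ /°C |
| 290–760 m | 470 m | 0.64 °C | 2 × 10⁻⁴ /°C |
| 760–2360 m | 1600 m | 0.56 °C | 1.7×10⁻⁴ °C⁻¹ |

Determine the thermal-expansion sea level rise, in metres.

0–100 m: 1.9 × 100 × 3.5×10⁻⁴ = 0.06650 m
190 × 1.5 × 2.3×10⁻⁴ = 0.06555 m
0.64 × 2×10⁻⁴ × 470 = 0.06016 m
1600 × 0.56 × 1.7×10⁻⁴ = 0.15232 m
Δh = 0.06650 + 0.06555 + 0.06016 + 0.15232 = 0.34453 m

0.345 m of thermosteric rise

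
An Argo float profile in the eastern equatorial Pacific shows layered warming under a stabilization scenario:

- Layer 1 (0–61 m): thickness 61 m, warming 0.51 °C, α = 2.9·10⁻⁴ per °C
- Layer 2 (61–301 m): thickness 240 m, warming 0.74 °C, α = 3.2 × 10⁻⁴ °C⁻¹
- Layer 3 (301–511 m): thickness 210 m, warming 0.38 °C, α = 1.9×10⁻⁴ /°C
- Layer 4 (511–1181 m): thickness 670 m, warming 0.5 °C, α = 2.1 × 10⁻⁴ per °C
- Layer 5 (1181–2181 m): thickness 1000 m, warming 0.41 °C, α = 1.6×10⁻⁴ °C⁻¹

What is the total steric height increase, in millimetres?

217 mm of thermosteric rise

Layer 1: 61 × 0.51 × 2.9×10⁻⁴ = 0.0090219 m
61–301 m: 0.74 × 240 × 3.2×10⁻⁴ = 0.056832 m
301–511 m: 1.9×10⁻⁴ × 0.38 × 210 = 0.015162 m
511–1181 m: 0.5 × 670 × 2.1×10⁻⁴ = 0.07035 m
0.41 × 1000 × 1.6×10⁻⁴ = 0.06560 m
Δh = 0.0090219 + 0.056832 + 0.015162 + 0.07035 + 0.06560 = 0.2169659 m ≈ 217 mm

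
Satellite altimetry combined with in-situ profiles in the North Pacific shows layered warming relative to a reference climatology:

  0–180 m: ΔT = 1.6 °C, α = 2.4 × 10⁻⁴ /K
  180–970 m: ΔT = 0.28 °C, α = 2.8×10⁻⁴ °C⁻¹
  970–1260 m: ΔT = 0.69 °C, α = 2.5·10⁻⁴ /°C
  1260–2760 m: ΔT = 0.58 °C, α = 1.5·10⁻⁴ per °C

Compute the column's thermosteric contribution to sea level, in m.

2.4×10⁻⁴ × 180 × 1.6 = 0.06912 m
Layer 2: 790 × 0.28 × 2.8×10⁻⁴ = 0.061936 m
290 × 2.5×10⁻⁴ × 0.69 = 0.050025 m
1500 × 0.58 × 1.5×10⁻⁴ = 0.13050 m
Δh = 0.06912 + 0.061936 + 0.050025 + 0.13050 = 0.311581 m

Δh ≈ 0.312 m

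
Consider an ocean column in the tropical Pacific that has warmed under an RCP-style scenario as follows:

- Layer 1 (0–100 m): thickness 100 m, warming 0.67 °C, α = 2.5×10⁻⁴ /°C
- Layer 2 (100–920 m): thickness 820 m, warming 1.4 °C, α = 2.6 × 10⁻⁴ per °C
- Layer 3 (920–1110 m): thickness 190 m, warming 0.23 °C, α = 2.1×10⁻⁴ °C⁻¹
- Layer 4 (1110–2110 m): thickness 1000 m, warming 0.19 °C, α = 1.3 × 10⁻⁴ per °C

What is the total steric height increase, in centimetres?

34.9 cm of thermosteric rise

100 × 0.67 × 2.5×10⁻⁴ = 0.01675 m
Layer 2: 820 × 2.6×10⁻⁴ × 1.4 = 0.29848 m
0.23 × 2.1×10⁻⁴ × 190 = 0.009177 m
1110–2110 m: 1.3×10⁻⁴ × 0.19 × 1000 = 0.02470 m
Δh = 0.01675 + 0.29848 + 0.009177 + 0.02470 = 0.349107 m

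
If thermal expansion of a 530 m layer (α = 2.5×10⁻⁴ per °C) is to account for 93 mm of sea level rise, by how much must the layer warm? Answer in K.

ΔT = Δh/(αH) = 0.093 / (2.5×10⁻⁴ × 530) ≈ 0.7019 K

ΔT ≈ 0.70 K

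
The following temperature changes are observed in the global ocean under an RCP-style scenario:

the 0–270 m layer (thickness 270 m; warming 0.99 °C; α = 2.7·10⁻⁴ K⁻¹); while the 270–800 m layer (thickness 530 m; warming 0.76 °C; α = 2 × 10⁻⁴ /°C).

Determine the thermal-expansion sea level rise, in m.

0–270 m: 0.99 × 270 × 2.7×10⁻⁴ = 0.072171 m
Layer 2: 530 × 2×10⁻⁴ × 0.76 = 0.08056 m
Δh = 0.072171 + 0.08056 = 0.152731 m ≈ 0.153 m

0.153 m of thermosteric rise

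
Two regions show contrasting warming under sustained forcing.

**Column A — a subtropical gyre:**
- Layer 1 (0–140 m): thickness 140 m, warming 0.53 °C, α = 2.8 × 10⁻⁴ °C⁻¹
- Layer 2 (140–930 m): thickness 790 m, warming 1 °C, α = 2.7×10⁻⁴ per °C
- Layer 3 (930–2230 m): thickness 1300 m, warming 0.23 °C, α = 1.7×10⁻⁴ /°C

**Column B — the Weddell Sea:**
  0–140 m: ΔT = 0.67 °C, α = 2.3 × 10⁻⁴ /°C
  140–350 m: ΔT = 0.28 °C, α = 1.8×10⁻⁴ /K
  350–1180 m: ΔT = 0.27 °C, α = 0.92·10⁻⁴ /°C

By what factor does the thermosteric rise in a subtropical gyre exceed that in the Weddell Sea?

≈ 5.4×

A Layer 1: 2.8×10⁻⁴ × 0.53 × 140 = 0.020776 m
A 790 × 2.7×10⁻⁴ × 1 = 0.21330 m
A 1300 × 1.7×10⁻⁴ × 0.23 = 0.05083 m
A total: 0.284906 m
B 0–140 m: 0.67 × 140 × 2.3×10⁻⁴ = 0.021574 m
B 140–350 m: 210 × 0.28 × 1.8×10⁻⁴ = 0.010584 m
B 0.27 × 830 × 0.92×10⁻⁴ = 0.0206172 m
B total: 0.0527752 m
Ratio: 0.284906 / 0.0527752 ≈ 5.398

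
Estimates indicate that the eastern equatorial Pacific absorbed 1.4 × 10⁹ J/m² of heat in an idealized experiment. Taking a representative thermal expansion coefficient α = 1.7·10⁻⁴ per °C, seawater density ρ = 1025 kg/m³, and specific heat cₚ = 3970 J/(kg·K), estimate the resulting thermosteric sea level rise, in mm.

58.5 mm of thermosteric rise

Δh = αQ/(ρcₚ) = 1.7×10⁻⁴ × 1.4×10⁹ / (1025 × 3970) ≈ 0.058487 m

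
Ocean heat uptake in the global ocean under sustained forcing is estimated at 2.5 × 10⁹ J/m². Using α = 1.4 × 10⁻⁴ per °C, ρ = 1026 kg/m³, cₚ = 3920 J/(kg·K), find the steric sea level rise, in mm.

Δh = αQ/(ρcₚ) = 1.4×10⁻⁴ × 2.5×10⁹ / (1026 × 3920) ≈ 0.087023 m

87 mm of thermosteric rise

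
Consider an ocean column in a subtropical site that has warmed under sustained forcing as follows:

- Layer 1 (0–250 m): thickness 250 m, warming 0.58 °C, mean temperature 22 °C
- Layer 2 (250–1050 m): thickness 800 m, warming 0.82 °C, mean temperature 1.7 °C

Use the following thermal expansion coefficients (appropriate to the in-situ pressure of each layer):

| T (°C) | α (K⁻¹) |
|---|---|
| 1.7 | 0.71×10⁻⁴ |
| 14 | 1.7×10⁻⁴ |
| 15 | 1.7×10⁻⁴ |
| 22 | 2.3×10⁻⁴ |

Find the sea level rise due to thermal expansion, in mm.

Layer 1 at 22 °C → α = 2.3×10⁻⁴ K⁻¹
Layer 2 at 1.7 °C → α = 0.71×10⁻⁴ K⁻¹
0.58 × 2.3×10⁻⁴ × 250 = 0.03335 m
250–1050 m: 800 × 0.82 × 0.71×10⁻⁴ = 0.046576 m
Δh = 0.03335 + 0.046576 = 0.079926 m

Δh = 80 mm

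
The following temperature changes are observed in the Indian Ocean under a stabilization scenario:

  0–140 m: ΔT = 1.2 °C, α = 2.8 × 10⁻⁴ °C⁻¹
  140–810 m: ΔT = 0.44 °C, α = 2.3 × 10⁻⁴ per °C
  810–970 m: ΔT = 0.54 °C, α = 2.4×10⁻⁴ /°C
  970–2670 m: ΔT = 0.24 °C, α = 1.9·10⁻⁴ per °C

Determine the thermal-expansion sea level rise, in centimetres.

140 × 2.8×10⁻⁴ × 1.2 = 0.04704 m
Layer 2: 0.44 × 670 × 2.3×10⁻⁴ = 0.067804 m
Layer 3: 2.4×10⁻⁴ × 0.54 × 160 = 0.020736 m
Layer 4: 0.24 × 1700 × 1.9×10⁻⁴ = 0.07752 m
Δh = 0.04704 + 0.067804 + 0.020736 + 0.07752 = 0.21310 m

Δh = 21.3 cm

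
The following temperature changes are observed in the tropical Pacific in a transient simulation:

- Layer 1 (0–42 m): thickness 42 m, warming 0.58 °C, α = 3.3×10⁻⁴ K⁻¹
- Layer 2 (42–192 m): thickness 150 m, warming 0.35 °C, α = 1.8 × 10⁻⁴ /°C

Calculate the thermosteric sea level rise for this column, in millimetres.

Δh = 17 mm

3.3×10⁻⁴ × 0.58 × 42 = 0.0080388 m
Layer 2: 1.8×10⁻⁴ × 0.35 × 150 = 0.00945 m
Δh = 0.0080388 + 0.00945 = 0.0174888 m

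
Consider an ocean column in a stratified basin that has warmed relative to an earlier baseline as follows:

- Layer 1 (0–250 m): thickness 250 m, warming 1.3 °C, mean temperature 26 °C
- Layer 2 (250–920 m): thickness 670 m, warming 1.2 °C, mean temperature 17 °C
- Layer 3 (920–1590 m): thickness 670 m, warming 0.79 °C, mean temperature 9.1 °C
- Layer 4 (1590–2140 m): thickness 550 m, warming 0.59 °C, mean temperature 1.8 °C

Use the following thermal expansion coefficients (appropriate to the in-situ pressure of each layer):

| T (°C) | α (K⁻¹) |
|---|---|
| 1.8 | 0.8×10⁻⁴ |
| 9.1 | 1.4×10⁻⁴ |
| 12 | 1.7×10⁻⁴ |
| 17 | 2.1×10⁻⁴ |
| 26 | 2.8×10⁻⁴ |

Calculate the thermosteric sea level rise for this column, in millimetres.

360 mm of thermosteric rise

Layer 1 at 26 °C → α = 2.8×10⁻⁴ K⁻¹
Layer 2 at 17 °C → α = 2.1×10⁻⁴ K⁻¹
Layer 3 at 9.1 °C → α = 1.4×10⁻⁴ K⁻¹
Layer 4 at 1.8 °C → α = 0.8×10⁻⁴ K⁻¹
1.3 × 2.8×10⁻⁴ × 250 = 0.09100 m
Layer 2: 670 × 1.2 × 2.1×10⁻⁴ = 0.16884 m
670 × 0.79 × 1.4×10⁻⁴ = 0.074102 m
550 × 0.59 × 0.8×10⁻⁴ = 0.02596 m
Δh = 0.09100 + 0.16884 + 0.074102 + 0.02596 = 0.359902 m ≈ 360 mm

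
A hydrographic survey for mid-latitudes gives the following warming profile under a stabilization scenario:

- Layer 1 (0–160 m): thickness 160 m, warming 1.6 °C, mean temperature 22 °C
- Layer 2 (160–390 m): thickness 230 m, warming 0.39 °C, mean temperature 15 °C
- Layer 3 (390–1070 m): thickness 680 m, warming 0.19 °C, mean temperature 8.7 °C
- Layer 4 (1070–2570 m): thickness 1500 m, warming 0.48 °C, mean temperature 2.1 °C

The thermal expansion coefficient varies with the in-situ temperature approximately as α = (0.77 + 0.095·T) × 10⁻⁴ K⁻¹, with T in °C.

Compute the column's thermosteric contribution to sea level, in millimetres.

Layer 1: α = (0.77 + 0.095×22)×10⁻⁴ = 2.86×10⁻⁴ K⁻¹
Layer 2: α = (0.77 + 0.095×15)×10⁻⁴ = 2.195×10⁻⁴ K⁻¹
Layer 3: α = (0.77 + 0.095×8.7)×10⁻⁴ = 1.5965×10⁻⁴ K⁻¹
Layer 4: α = (0.77 + 0.095×2.1)×10⁻⁴ = 0.9695×10⁻⁴ K⁻¹
160 × 2.86×10⁻⁴ × 1.6 = 0.073216 m
160–390 m: 230 × 0.39 × 2.195×10⁻⁴ = 0.01968915 m
Layer 3: 680 × 0.19 × 1.5965×10⁻⁴ = 0.02062678 m
1070–2570 m: 0.48 × 0.9695×10⁻⁴ × 1500 = 0.069804 m
Δh = 0.073216 + 0.01968915 + 0.02062678 + 0.069804 = 0.18333593 m ≈ 183 mm

183 mm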